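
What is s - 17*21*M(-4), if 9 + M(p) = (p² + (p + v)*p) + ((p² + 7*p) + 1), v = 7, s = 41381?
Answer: 47093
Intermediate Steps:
M(p) = -8 + 2*p² + 7*p + p*(7 + p) (M(p) = -9 + ((p² + (p + 7)*p) + ((p² + 7*p) + 1)) = -9 + ((p² + (7 + p)*p) + (1 + p² + 7*p)) = -9 + ((p² + p*(7 + p)) + (1 + p² + 7*p)) = -9 + (1 + 2*p² + 7*p + p*(7 + p)) = -8 + 2*p² + 7*p + p*(7 + p))
s - 17*21*M(-4) = 41381 - 17*21*(-8 + 3*(-4)² + 14*(-4)) = 41381 - 357*(-8 + 3*16 - 56) = 41381 - 357*(-8 + 48 - 56) = 41381 - 357*(-16) = 41381 - 1*(-5712) = 41381 + 5712 = 47093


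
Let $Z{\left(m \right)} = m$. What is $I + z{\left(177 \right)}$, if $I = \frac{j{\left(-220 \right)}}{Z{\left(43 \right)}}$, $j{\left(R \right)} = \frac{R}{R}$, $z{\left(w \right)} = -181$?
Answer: $- \frac{7782}{43} \approx -180.98$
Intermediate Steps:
$j{\left(R \right)} = 1$
$I = \frac{1}{43}$ ($I = 1 \cdot \frac{1}{43} = \frac{1}{43} \approx 0.023256$)
$I + z{\left(177 \right)} = \frac{1}{43} - 181 = - \frac{7782}{43}$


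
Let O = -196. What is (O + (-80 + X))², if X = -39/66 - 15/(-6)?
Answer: 9090225/121 ≈ 75126.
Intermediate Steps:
X = 21/11 (X = -39*1/66 - 15*(-⅙) = -13/22 + 5/2 = 21/11 ≈ 1.9091)
(O + (-80 + X))² = (-196 + (-80 + 21/11))² = (-196 - 859/11)² = (-3015/11)² = 9090225/121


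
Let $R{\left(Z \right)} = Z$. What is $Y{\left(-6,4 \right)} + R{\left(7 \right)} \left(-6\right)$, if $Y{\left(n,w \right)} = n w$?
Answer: $-66$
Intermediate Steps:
$Y{\left(-6,4 \right)} + R{\left(7 \right)} \left(-6\right) = \left(-6\right) 4 + 7 \left(-6\right) = -24 - 42 = -66$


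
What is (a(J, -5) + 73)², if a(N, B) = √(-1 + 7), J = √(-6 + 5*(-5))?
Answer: (73 + √6)² ≈ 5692.6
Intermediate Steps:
J = I*√31 (J = √(-6 - 25) = √(-31) = I*√31 ≈ 5.5678*I)
a(N, B) = √6
(a(J, -5) + 73)² = (√6 + 73)² = (73 + √6)²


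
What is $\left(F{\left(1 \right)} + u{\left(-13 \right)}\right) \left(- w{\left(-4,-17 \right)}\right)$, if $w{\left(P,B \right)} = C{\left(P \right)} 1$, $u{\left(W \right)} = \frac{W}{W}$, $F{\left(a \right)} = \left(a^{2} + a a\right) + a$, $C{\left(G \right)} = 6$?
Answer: $-24$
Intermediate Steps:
$F{\left(a \right)} = a + 2 a^{2}$ ($F{\left(a \right)} = \left(a^{2} + a^{2}\right) + a = 2 a^{2} + a = a + 2 a^{2}$)
$u{\left(W \right)} = 1$
$w{\left(P,B \right)} = 6$ ($w{\left(P,B \right)} = 6 \cdot 1 = 6$)
$\left(F{\left(1 \right)} + u{\left(-13 \right)}\right) \left(- w{\left(-4,-17 \right)}\right) = \left(1 \left(1 + 2 \cdot 1\right) + 1\right) \left(\left(-1\right) 6\right) = \left(1 \left(1 + 2\right) + 1\right) \left(-6\right) = \left(1 \cdot 3 + 1\right) \left(-6\right) = \left(3 + 1\right) \left(-6\right) = 4 \left(-6\right) = -24$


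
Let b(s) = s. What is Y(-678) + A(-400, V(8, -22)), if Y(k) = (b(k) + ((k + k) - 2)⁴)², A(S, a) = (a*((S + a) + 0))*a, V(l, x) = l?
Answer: 11566398721096586378110436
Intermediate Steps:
A(S, a) = a²*(S + a) (A(S, a) = (a*(S + a))*a = a²*(S + a))
Y(k) = (k + (-2 + 2*k)⁴)² (Y(k) = (k + ((k + k) - 2)⁴)² = (k + (2*k - 2)⁴)² = (k + (-2 + 2*k)⁴)²)
Y(-678) + A(-400, V(8, -22)) = (-678 + 16*(-1 - 678)⁴)² + 8²*(-400 + 8) = (-678 + 16*(-679)⁴)² + 64*(-392) = (-678 + 16*212558803681)² - 25088 = (-678 + 3400940858896)² - 25088 = 3400940858218² - 25088 = 11566398721096586378135524 - 25088 = 11566398721096586378110436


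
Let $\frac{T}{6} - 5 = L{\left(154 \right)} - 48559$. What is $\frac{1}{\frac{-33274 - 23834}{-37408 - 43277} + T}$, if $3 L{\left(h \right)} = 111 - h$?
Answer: $- \frac{26895}{7837452914} \approx -3.4316 \cdot 10^{-6}$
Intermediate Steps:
$L{\left(h \right)} = 37 - \frac{h}{3}$ ($L{\left(h \right)} = \frac{111 - h}{3} = 37 - \frac{h}{3}$)
$T = -291410$ ($T = 30 + 6 \left(\left(37 - \frac{154}{3}\right) - 48559\right) = 30 + 6 \left(- \frac{43}{3} - 48559\right) = 30 + 6 \left(- \frac{145720}{3}\right) = 30 - 291440 = -291410$)
$\frac{1}{\frac{-33274 - 23834}{-37408 - 43277} + T} = \frac{1}{\frac{-33274 - 23834}{-37408 - 43277} - 291410} = \frac{1}{- \frac{57108}{-80685} - 291410} = \frac{1}{\left(-57108\right) \left(- \frac{1}{80685}\right) - 291410} = \frac{1}{\frac{19036}{26895} - 291410} = \frac{1}{- \frac{7837452914}{26895}} = - \frac{26895}{7837452914}$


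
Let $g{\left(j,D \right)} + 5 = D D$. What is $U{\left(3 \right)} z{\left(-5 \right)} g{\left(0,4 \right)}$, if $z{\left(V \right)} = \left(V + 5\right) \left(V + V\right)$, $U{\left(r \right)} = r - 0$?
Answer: $0$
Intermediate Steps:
$U{\left(r \right)} = r$ ($U{\left(r \right)} = r + 0 = r$)
$g{\left(j,D \right)} = -5 + D^{2}$ ($g{\left(j,D \right)} = -5 + D D = -5 + D^{2}$)
$z{\left(V \right)} = 2 V \left(5 + V\right)$ ($z{\left(V \right)} = \left(5 + V\right) 2 V = 2 V \left(5 + V\right)$)
$U{\left(3 \right)} z{\left(-5 \right)} g{\left(0,4 \right)} = 3 \cdot 2 \left(-5\right) \left(5 - 5\right) \left(-5 + 4^{2}\right) = 3 \cdot 2 \left(-5\right) 0 \left(-5 + 16\right) = 3 \cdot 0 \cdot 11 = 0 \cdot 11 = 0$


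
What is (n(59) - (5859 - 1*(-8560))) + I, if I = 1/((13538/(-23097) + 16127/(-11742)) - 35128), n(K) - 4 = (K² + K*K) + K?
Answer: -7827304676548628/1058602197243 ≈ -7394.0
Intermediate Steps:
n(K) = 4 + K + 2*K² (n(K) = 4 + ((K² + K*K) + K) = 4 + ((K² + K²) + K) = 4 + (2*K² + K) = 4 + (K + 2*K²) = 4 + K + 2*K²)
I = -30133886/1058602197243 (I = 1/((13538*(-1/23097) + 16127*(-1/11742)) - 35128) = 1/((-13538/23097 - 16127/11742) - 35128) = 1/(-59049835/30133886 - 35128) = 1/(-1058602197243/30133886) = -30133886/1058602197243 ≈ -2.8466e-5)
(n(59) - (5859 - 1*(-8560))) + I = ((4 + 59 + 2*59²) - (5859 - 1*(-8560))) - 30133886/1058602197243 = ((4 + 59 + 2*3481) - (5859 + 8560)) - 30133886/1058602197243 = ((4 + 59 + 6962) - 1*14419) - 30133886/1058602197243 = (7025 - 14419) - 30133886/1058602197243 = -7394 - 30133886/1058602197243 = -7827304676548628/1058602197243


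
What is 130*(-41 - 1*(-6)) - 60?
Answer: -4610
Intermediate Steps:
130*(-41 - 1*(-6)) - 60 = 130*(-41 + 6) - 60 = 130*(-35) - 60 = -4550 - 60 = -4610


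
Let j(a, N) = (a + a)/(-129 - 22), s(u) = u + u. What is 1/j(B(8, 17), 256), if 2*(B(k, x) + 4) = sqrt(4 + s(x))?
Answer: 604/13 + 151*sqrt(38)/26 ≈ 82.263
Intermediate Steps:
s(u) = 2*u
B(k, x) = -4 + sqrt(4 + 2*x)/2
j(a, N) = -2*a/151 (j(a, N) = (2*a)/(-151) = (2*a)*(-1/151) = -2*a/151)
1/j(B(8, 17), 256) = 1/(-2*(-4 + sqrt(4 + 2*17)/2)/151) = 1/(-2*(-4 + sqrt(4 + 34)/2)/151) = 1/(-2*(-4 + sqrt(38)/2)/151) = 1/(8/151 - sqrt(38)/151)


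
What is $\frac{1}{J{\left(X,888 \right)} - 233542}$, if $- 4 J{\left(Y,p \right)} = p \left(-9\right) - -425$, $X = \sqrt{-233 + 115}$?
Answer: $- \frac{4}{926601} \approx -4.3169 \cdot 10^{-6}$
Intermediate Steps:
$X = i \sqrt{118}$ ($X = \sqrt{-118} = i \sqrt{118} \approx 10.863 i$)
$J{\left(Y,p \right)} = - \frac{425}{4} + \frac{9 p}{4}$ ($J{\left(Y,p \right)} = - \frac{p \left(-9\right) - -425}{4} = - \frac{- 9 p + 425}{4} = - \frac{425 - 9 p}{4} = - \frac{425}{4} + \frac{9 p}{4}$)
$\frac{1}{J{\left(X,888 \right)} - 233542} = \frac{1}{\left(- \frac{425}{4} + \frac{9}{4} \cdot 888\right) - 233542} = \frac{1}{\left(- \frac{425}{4} + 1998\right) - 233542} = \frac{1}{\frac{7567}{4} - 233542} = \frac{1}{- \frac{926601}{4}} = - \frac{4}{926601}$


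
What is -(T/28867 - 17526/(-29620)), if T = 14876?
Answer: -473275081/427520270 ≈ -1.1070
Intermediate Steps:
-(T/28867 - 17526/(-29620)) = -(14876/28867 - 17526/(-29620)) = -(14876*(1/28867) - 17526*(-1/29620)) = -(14876/28867 + 8763/14810) = -1*473275081/427520270 = -473275081/427520270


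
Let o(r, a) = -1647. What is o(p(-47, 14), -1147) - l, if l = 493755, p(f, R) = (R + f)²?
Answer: -495402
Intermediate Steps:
o(p(-47, 14), -1147) - l = -1647 - 1*493755 = -1647 - 493755 = -495402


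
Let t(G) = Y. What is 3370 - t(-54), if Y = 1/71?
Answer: 239269/71 ≈ 3370.0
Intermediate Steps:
Y = 1/71 ≈ 0.014085
t(G) = 1/71
3370 - t(-54) = 3370 - 1*1/71 = 3370 - 1/71 = 239269/71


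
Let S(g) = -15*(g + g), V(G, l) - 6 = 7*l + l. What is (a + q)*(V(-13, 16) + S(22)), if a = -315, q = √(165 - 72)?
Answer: 165690 - 526*√93 ≈ 1.6062e+5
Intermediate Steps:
V(G, l) = 6 + 8*l (V(G, l) = 6 + (7*l + l) = 6 + 8*l)
q = √93 ≈ 9.6436
S(g) = -30*g
(a + q)*(V(-13, 16) + S(22)) = (-315 + √93)*((6 + 8*16) - 30*22) = (-315 + √93)*((6 + 128) - 660) = (-315 + √93)*(134 - 660) = (-315 + √93)*(-526) = 165690 - 526*√93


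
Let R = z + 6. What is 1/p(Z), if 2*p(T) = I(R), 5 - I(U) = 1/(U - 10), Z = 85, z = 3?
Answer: 1/3 ≈ 0.33333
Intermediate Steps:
R = 9 (R = 3 + 6 = 9)
I(U) = 5 - 1/(-10 + U) (I(U) = 5 - 1/(U - 10) = 5 - 1/(-10 + U))
p(T) = 3 (p(T) = ((-51 + 5*9)/(-10 + 9))/2 = ((-51 + 45)/(-1))/2 = (-1*(-6))/2 = (1/2)*6 = 3)
1/p(Z) = 1/3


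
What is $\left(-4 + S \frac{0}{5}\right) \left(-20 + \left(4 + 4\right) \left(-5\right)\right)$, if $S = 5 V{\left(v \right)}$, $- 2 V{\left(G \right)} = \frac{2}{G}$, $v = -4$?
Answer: $240$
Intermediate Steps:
$V{\left(G \right)} = - \frac{1}{G}$ ($V{\left(G \right)} = - \frac{2 \frac{1}{G}}{2} = - \frac{1}{G}$)
$S = \frac{5}{4}$ ($S = 5 \left(- \frac{1}{-4}\right) = 5 \left(\left(-1\right) \left(- \frac{1}{4}\right)\right) = 5 \cdot \frac{1}{4} = \frac{5}{4} \approx 1.25$)
$\left(-4 + S \frac{0}{5}\right) \left(-20 + \left(4 + 4\right) \left(-5\right)\right) = \left(-4 + \frac{5 \cdot \frac{0}{5}}{4}\right) \left(-20 + \left(4 + 4\right) \left(-5\right)\right) = \left(-4 + \frac{5 \cdot 0 \cdot \frac{1}{5}}{4}\right) \left(-20 + 8 \left(-5\right)\right) = \left(-4 + \frac{5}{4} \cdot 0\right) \left(-20 - 40\right) = \left(-4 + 0\right) \left(-60\right) = \left(-4\right) \left(-60\right) = 240$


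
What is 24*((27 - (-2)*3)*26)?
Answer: 20592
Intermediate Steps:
24*((27 - (-2)*3)*26) = 24*((27 - 1*(-6))*26) = 24*((27 + 6)*26) = 24*(33*26) = 24*858 = 20592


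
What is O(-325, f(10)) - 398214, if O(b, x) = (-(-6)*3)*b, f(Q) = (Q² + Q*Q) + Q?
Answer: -404064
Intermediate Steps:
f(Q) = Q + 2*Q² (f(Q) = (Q² + Q²) + Q = 2*Q² + Q = Q + 2*Q²)
O(b, x) = 18*b (O(b, x) = (-6*(-3))*b = 18*b)
O(-325, f(10)) - 398214 = 18*(-325) - 398214 = -5850 - 398214 = -404064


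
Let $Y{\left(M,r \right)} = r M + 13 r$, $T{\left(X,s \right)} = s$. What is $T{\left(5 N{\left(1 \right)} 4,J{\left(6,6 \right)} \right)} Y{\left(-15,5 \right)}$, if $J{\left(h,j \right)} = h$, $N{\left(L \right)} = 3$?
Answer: $-60$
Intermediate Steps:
$Y{\left(M,r \right)} = 13 r + M r$ ($Y{\left(M,r \right)} = M r + 13 r = 13 r + M r$)
$T{\left(5 N{\left(1 \right)} 4,J{\left(6,6 \right)} \right)} Y{\left(-15,5 \right)} = 6 \cdot 5 \left(13 - 15\right) = 6 \cdot 5 \left(-2\right) = 6 \left(-10\right) = -60$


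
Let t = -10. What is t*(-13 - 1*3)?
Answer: 160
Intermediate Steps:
t*(-13 - 1*3) = -10*(-13 - 1*3) = -10*(-13 - 3) = -10*(-16) = 160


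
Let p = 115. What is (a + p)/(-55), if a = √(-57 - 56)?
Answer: -23/11 - I*√113/55 ≈ -2.0909 - 0.19328*I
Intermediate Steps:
a = I*√113 (a = √(-113) = I*√113 ≈ 10.63*I)
(a + p)/(-55) = (I*√113 + 115)/(-55) = -(115 + I*√113)/55 = -23/11 - I*√113/55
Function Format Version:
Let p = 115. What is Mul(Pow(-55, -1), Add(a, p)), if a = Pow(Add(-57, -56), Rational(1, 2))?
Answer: Add(Rational(-23, 11), Mul(Rational(-1, 55), I, Pow(113, Rational(1, 2)))) ≈ Add(-2.0909, Mul(-0.19328, I))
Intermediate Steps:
a = Mul(I, Pow(113, Rational(1, 2))) (a = Pow(-113, Rational(1, 2)) = Mul(I, Pow(113, Rational(1, 2))) ≈ Mul(10.630, I))
Mul(Pow(-55, -1), Add(a, p)) = Mul(Pow(-55, -1), Add(Mul(I, Pow(113, Rational(1, 2))), 115)) = Mul(Rational(-1, 55), Add(115, Mul(I, Pow(113, Rational(1, 2))))) = Add(Rational(-23, 11), Mul(Rational(-1, 55), I, Pow(113, Rational(1, 2))))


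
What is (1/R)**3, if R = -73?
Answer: -1/389017 ≈ -2.5706e-6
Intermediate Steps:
(1/R)**3 = (1/(-73))**3 = (-1/73)**3 = -1/389017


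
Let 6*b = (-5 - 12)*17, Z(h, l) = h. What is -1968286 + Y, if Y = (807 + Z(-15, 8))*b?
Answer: -2006434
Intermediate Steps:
b = -289/6 (b = ((-5 - 12)*17)/6 = (-17*17)/6 = (1/6)*(-289) = -289/6 ≈ -48.167)
Y = -38148 (Y = (807 - 15)*(-289/6) = 792*(-289/6) = -38148)
-1968286 + Y = -1968286 - 38148 = -2006434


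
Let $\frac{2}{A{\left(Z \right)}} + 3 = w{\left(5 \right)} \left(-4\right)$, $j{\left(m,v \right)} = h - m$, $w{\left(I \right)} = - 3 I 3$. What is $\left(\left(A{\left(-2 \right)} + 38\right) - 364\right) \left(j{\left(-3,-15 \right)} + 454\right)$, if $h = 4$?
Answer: $- \frac{26599700}{177} \approx -1.5028 \cdot 10^{5}$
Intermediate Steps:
$w{\left(I \right)} = - 9 I$
$j{\left(m,v \right)} = 4 - m$
$A{\left(Z \right)} = \frac{2}{177}$ ($A{\left(Z \right)} = \frac{2}{-3 + \left(-9\right) 5 \left(-4\right)} = \frac{2}{-3 - -180} = \frac{2}{-3 + 180} = \frac{2}{177}$)
$\left(\left(A{\left(-2 \right)} + 38\right) - 364\right) \left(j{\left(-3,-15 \right)} + 454\right) = \left(\left(\frac{2}{177} + 38\right) - 364\right) \left(\left(4 - -3\right) + 454\right) = \left(\frac{6728}{177} - 364\right) \left(\left(4 + 3\right) + 454\right) = - \frac{57700 \left(7 + 454\right)}{177} = \left(- \frac{57700}{177}\right) 461 = - \frac{26599700}{177}$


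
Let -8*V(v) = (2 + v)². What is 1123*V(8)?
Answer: -28075/2 ≈ -14038.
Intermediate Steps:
V(v) = -(2 + v)²/8
1123*V(8) = 1123*(-(2 + 8)²/8) = 1123*(-⅛*10²) = 1123*(-⅛*100) = 1123*(-25/2) = -28075/2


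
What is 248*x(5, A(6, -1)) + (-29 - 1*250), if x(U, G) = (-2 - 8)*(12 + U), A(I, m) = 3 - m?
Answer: -42439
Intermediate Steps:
x(U, G) = -120 - 10*U (x(U, G) = -10*(12 + U) = -120 - 10*U)
248*x(5, A(6, -1)) + (-29 - 1*250) = 248*(-120 - 10*5) + (-29 - 1*250) = 248*(-120 - 50) + (-29 - 250) = 248*(-170) - 279 = -42160 - 279 = -42439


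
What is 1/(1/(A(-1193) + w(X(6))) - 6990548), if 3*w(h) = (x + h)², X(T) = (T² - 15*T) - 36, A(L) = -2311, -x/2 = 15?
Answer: -2489/17399473971 ≈ -1.4305e-7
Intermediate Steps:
x = -30 (x = -2*15 = -30)
X(T) = -36 + T² - 15*T
w(h) = (-30 + h)²/3
1/(1/(A(-1193) + w(X(6))) - 6990548) = 1/(1/(-2311 + (-30 + (-36 + 6² - 15*6))²/3) - 6990548) = 1/(1/(-2311 + (-30 + (-36 + 36 - 90))²/3) - 6990548) = 1/(1/(-2311 + (-30 - 90)²/3) - 6990548) = 1/(1/(-2311 + (⅓)*(-120)²) - 6990548) = 1/(1/(-2311 + (⅓)*14400) - 6990548) = 1/(1/(-2311 + 4800) - 6990548) = 1/(1/2489 - 6990548) = 1/(-17399473971/2489) = -2489/17399473971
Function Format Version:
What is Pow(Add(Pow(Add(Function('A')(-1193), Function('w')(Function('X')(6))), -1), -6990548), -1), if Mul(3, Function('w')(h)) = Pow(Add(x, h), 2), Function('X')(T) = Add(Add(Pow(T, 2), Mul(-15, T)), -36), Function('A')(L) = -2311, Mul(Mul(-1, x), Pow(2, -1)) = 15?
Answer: Rational(-2489, 17399473971) ≈ -1.4305e-7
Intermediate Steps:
x = -30 (x = Mul(-2, 15) = -30)
Function('X')(T) = Add(-36, Pow(T, 2), Mul(-15, T))
Function('w')(h) = Mul(Rational(1, 3), Pow(Add(-30, h), 2))
Pow(Add(Pow(Add(Function('A')(-1193), Function('w')(Function('X')(6))), -1), -6990548), -1) = Pow(Add(Pow(Add(-2311, Mul(Rational(1, 3), Pow(Add(-30, Add(-36, Pow(6, 2), Mul(-15, 6))), 2))), -1), -6990548), -1) = Pow(Add(Pow(Add(-2311, Mul(Rational(1, 3), Pow(Add(-30, Add(-36, 36, -90)), 2))), -1), -6990548), -1) = Pow(Add(Pow(Add(-2311, Mul(Rational(1, 3), Pow(Add(-30, -90), 2))), -1), -6990548), -1) = Pow(Add(Pow(Add(-2311, Mul(Rational(1, 3), Pow(-120, 2))), -1), -6990548), -1) = Pow(Add(Pow(Add(-2311, Mul(Rational(1, 3), 14400)), -1), -6990548), -1) = Pow(Add(Pow(Add(-2311, 4800), -1), -6990548), -1) = Pow(Add(Pow(2489, -1), -6990548), -1) = Pow(Add(Rational(1, 2489), -6990548), -1) = Pow(Rational(-17399473971, 2489), -1) = Rational(-2489, 17399473971)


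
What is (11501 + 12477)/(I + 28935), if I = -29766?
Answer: -23978/831 ≈ -28.854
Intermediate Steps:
(11501 + 12477)/(I + 28935) = (11501 + 12477)/(-29766 + 28935) = 23978/(-831) = 23978*(-1/831) = -23978/831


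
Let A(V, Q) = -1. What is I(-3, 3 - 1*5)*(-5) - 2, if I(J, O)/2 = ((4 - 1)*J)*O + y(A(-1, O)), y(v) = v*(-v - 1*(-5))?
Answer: -122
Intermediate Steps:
y(v) = v*(5 - v) (y(v) = v*(-v + 5) = v*(5 - v))
I(J, O) = -12 + 6*J*O (I(J, O) = 2*(((4 - 1)*J)*O - (5 - 1*(-1))) = 2*((3*J)*O - (5 + 1)) = 2*(3*J*O - 1*6) = 2*(3*J*O - 6) = 2*(-6 + 3*J*O) = -12 + 6*J*O)
I(-3, 3 - 1*5)*(-5) - 2 = (-12 + 6*(-3)*(3 - 1*5))*(-5) - 2 = (-12 + 6*(-3)*(3 - 5))*(-5) - 2 = (-12 + 6*(-3)*(-2))*(-5) - 2 = (-12 + 36)*(-5) - 2 = 24*(-5) - 2 = -120 - 2 = -122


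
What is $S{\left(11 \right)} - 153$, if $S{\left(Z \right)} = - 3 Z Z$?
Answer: $-516$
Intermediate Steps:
$S{\left(Z \right)} = - 3 Z^{2}$
$S{\left(11 \right)} - 153 = - 3 \cdot 11^{2} - 153 = \left(-3\right) 121 - 153 = -363 - 153 = -516$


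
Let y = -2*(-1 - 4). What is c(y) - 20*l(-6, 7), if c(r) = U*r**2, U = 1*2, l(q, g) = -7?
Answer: 340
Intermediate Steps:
y = 10 (y = -2*(-5) = 10)
U = 2
c(r) = 2*r**2
c(y) - 20*l(-6, 7) = 2*10**2 - 20*(-7) = 2*100 + 140 = 200 + 140 = 340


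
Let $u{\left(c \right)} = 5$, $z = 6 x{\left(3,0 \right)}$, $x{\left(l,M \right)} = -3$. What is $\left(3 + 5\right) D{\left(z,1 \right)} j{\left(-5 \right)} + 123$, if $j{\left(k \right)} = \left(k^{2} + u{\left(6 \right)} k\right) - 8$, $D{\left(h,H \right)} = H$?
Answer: $59$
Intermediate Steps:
$z = -18$ ($z = 6 \left(-3\right) = -18$)
$j{\left(k \right)} = -8 + k^{2} + 5 k$ ($j{\left(k \right)} = \left(k^{2} + 5 k\right) - 8 = -8 + k^{2} + 5 k$)
$\left(3 + 5\right) D{\left(z,1 \right)} j{\left(-5 \right)} + 123 = \left(3 + 5\right) 1 \left(-8 + \left(-5\right)^{2} + 5 \left(-5\right)\right) + 123 = 8 \cdot 1 \left(-8 + 25 - 25\right) + 123 = 8 \left(-8\right) + 123 = -64 + 123 = 59$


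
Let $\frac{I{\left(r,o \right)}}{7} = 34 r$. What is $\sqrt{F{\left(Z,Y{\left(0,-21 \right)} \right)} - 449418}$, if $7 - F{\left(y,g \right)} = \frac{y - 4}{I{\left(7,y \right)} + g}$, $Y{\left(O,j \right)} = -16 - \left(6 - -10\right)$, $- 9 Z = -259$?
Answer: $\frac{i \sqrt{10799168727626}}{4902} \approx 670.38 i$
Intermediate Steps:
$I{\left(r,o \right)} = 238 r$ ($I{\left(r,o \right)} = 7 \cdot 34 r = 238 r$)
$Z = \frac{259}{9}$ ($Z = \left(- \frac{1}{9}\right) \left(-259\right) = \frac{259}{9} \approx 28.778$)
$Y{\left(O,j \right)} = -32$ ($Y{\left(O,j \right)} = -16 - \left(6 + 10\right) = -16 - 16 = -32$)
$F{\left(y,g \right)} = 7 - \frac{-4 + y}{1666 + g}$ ($F{\left(y,g \right)} = 7 - \frac{y - 4}{238 \cdot 7 + g} = 7 - \frac{-4 + y}{1666 + g}$)
$\sqrt{F{\left(Z,Y{\left(0,-21 \right)} \right)} - 449418} = \sqrt{\frac{11666 - \frac{259}{9} + 7 \left(-32\right)}{1666 - 32} - 449418} = \sqrt{\frac{11666 - \frac{259}{9} - 224}{1634} - 449418} = \sqrt{\frac{1}{1634} \cdot \frac{102719}{9} - 449418} = \sqrt{\frac{102719}{14706} - 449418} = \sqrt{- \frac{6609038389}{14706}} = \frac{i \sqrt{10799168727626}}{4902}$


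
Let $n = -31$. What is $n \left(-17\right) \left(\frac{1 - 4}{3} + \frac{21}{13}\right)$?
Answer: $\frac{4216}{13} \approx 324.31$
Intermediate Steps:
$n \left(-17\right) \left(\frac{1 - 4}{3} + \frac{21}{13}\right) = \left(-31\right) \left(-17\right) \left(\frac{1 - 4}{3} + \frac{21}{13}\right) = 527 \left(\left(-3\right) \frac{1}{3} + 21 \cdot \frac{1}{13}\right) = 527 \left(-1 + \frac{21}{13}\right) = 527 \cdot \frac{8}{13} = \frac{4216}{13}$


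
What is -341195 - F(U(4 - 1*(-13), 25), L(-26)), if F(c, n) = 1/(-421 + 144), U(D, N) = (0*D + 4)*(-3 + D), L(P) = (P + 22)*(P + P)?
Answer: -94511014/277 ≈ -3.4120e+5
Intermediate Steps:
L(P) = 2*P*(22 + P) (L(P) = (22 + P)*(2*P) = 2*P*(22 + P))
U(D, N) = -12 + 4*D (U(D, N) = (0 + 4)*(-3 + D) = 4*(-3 + D) = -12 + 4*D)
F(c, n) = -1/277 (F(c, n) = 1/(-277) = -1/277)
-341195 - F(U(4 - 1*(-13), 25), L(-26)) = -341195 - 1*(-1/277) = -341195 + 1/277 = -94511014/277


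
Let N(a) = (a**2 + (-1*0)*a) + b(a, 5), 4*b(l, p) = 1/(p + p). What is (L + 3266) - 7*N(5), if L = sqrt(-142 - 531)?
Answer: 123633/40 + I*sqrt(673) ≈ 3090.8 + 25.942*I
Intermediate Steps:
b(l, p) = 1/(8*p) (b(l, p) = 1/(4*(p + p)) = 1/(4*((2*p))) = (1/(2*p))/4 = 1/(8*p))
N(a) = 1/40 + a**2 (N(a) = (a**2 + (-1*0)*a) + (1/8)/5 = (a**2 + 0*a) + (1/8)*(1/5) = (a**2 + 0) + 1/40 = a**2 + 1/40 = 1/40 + a**2)
L = I*sqrt(673) (L = sqrt(-673) = I*sqrt(673) ≈ 25.942*I)
(L + 3266) - 7*N(5) = (I*sqrt(673) + 3266) - 7*(1/40 + 5**2) = (3266 + I*sqrt(673)) - 7*(1/40 + 25) = (3266 + I*sqrt(673)) - 7*1001/40 = (3266 + I*sqrt(673)) - 7007/40 = 123633/40 + I*sqrt(673)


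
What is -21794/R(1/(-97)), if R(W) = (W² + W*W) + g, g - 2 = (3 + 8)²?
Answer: -12062338/68077 ≈ -177.19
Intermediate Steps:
g = 123 (g = 2 + (3 + 8)² = 2 + 11² = 2 + 121 = 123)
R(W) = 123 + 2*W² (R(W) = (W² + W*W) + 123 = (W² + W²) + 123 = 2*W² + 123 = 123 + 2*W²)
-21794/R(1/(-97)) = -21794/(123 + 2*(1/(-97))²) = -21794/(123 + 2*(-1/97)²) = -21794/(123 + 2*(1/9409)) = -21794/(123 + 2/9409) = -21794/1157309/9409 = -21794*9409/1157309 = -12062338/68077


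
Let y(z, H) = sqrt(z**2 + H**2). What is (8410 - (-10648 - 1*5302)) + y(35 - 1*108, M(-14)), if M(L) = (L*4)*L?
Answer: 24360 + sqrt(619985) ≈ 25147.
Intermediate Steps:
M(L) = 4*L**2 (M(L) = (4*L)*L = 4*L**2)
y(z, H) = sqrt(H**2 + z**2)
(8410 - (-10648 - 1*5302)) + y(35 - 1*108, M(-14)) = (8410 - (-10648 - 1*5302)) + sqrt((4*(-14)**2)**2 + (35 - 1*108)**2) = (8410 - (-10648 - 5302)) + sqrt((4*196)**2 + (35 - 108)**2) = (8410 - 1*(-15950)) + sqrt(784**2 + (-73)**2) = (8410 + 15950) + sqrt(614656 + 5329) = 24360 + sqrt(619985)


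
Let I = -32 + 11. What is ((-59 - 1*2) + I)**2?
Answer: 6724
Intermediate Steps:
I = -21
((-59 - 1*2) + I)**2 = ((-59 - 1*2) - 21)**2 = ((-59 - 2) - 21)**2 = (-61 - 21)**2 = (-82)**2 = 6724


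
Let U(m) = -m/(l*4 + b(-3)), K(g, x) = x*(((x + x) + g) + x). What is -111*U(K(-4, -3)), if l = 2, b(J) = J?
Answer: 4329/5 ≈ 865.80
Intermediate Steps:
K(g, x) = x*(g + 3*x) (K(g, x) = x*((2*x + g) + x) = x*((g + 2*x) + x) = x*(g + 3*x))
U(m) = -m/5 (U(m) = -m/(2*4 - 3) = -m/(8 - 3) = -m/5)
-111*U(K(-4, -3)) = -(-111)*(-3*(-4 + 3*(-3)))/5 = -(-111)*(-3*(-4 - 9))/5 = -(-111)*(-3*(-13))/5 = -(-111)*39/5 = -111*(-39/5) = 4329/5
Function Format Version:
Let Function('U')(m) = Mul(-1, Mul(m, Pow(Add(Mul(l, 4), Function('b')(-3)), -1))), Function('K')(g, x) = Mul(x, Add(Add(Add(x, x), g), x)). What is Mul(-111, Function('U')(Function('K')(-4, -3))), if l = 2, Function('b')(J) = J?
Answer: Rational(4329, 5) ≈ 865.80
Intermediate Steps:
Function('K')(g, x) = Mul(x, Add(g, Mul(3, x))) (Function('K')(g, x) = Mul(x, Add(Add(Mul(2, x), g), x)) = Mul(x, Add(Add(g, Mul(2, x)), x)) = Mul(x, Add(g, Mul(3, x))))
Function('U')(m) = Mul(Rational(-1, 5), m) (Function('U')(m) = Mul(-1, Mul(m, Pow(Add(Mul(2, 4), -3), -1))) = Mul(-1, Mul(m, Pow(Add(8, -3), -1))) = Mul(-1, Mul(m, Pow(5, -1))) = Mul(-1, Mul(m, Rational(1, 5))) = Mul(-1, Mul(Rational(1, 5), m)) = Mul(Rational(-1, 5), m))
Mul(-111, Function('U')(Function('K')(-4, -3))) = Mul(-111, Mul(Rational(-1, 5), Mul(-3, Add(-4, Mul(3, -3))))) = Mul(-111, Mul(Rational(-1, 5), Mul(-3, Add(-4, -9)))) = Mul(-111, Mul(Rational(-1, 5), Mul(-3, -13))) = Mul(-111, Mul(Rational(-1, 5), 39)) = Mul(-111, Rational(-39, 5)) = Rational(4329, 5)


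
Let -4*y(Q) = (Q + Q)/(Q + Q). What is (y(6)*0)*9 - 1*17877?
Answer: -17877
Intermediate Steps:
y(Q) = -¼ (y(Q) = -(Q + Q)/(4*(Q + Q)) = -2*Q/(4*(2*Q)) = -2*Q*1/(2*Q)/4 = -¼*1 = -¼)
(y(6)*0)*9 - 1*17877 = -¼*0*9 - 1*17877 = 0*9 - 17877 = 0 - 17877 = -17877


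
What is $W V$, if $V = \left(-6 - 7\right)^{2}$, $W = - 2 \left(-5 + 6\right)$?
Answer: $-338$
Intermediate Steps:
$W = -2$ ($W = \left(-2\right) 1 = -2$)
$V = 169$ ($V = \left(-13\right)^{2} = 169$)
$W V = \left(-2\right) 169 = -338$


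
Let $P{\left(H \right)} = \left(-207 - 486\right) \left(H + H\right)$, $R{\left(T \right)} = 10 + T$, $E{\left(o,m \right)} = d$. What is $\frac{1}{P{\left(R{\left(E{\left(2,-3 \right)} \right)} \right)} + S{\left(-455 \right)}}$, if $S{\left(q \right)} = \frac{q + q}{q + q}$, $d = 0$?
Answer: $- \frac{1}{13859} \approx -7.2155 \cdot 10^{-5}$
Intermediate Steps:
$E{\left(o,m \right)} = 0$
$S{\left(q \right)} = 1$ ($S{\left(q \right)} = \frac{2 q}{2 q} = 2 q \frac{1}{2 q} = 1$)
$P{\left(H \right)} = - 1386 H$ ($P{\left(H \right)} = - 693 \cdot 2 H = - 1386 H$)
$\frac{1}{P{\left(R{\left(E{\left(2,-3 \right)} \right)} \right)} + S{\left(-455 \right)}} = \frac{1}{- 1386 \left(10 + 0\right) + 1} = \frac{1}{\left(-1386\right) 10 + 1} = \frac{1}{-13860 + 1} = \frac{1}{-13859} = - \frac{1}{13859}$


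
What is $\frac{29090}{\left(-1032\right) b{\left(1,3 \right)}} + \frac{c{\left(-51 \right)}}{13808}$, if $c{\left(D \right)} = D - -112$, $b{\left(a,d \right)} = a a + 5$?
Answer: $- \frac{25081063}{5343696} \approx -4.6936$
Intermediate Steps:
$b{\left(a,d \right)} = 5 + a^{2}$ ($b{\left(a,d \right)} = a^{2} + 5 = 5 + a^{2}$)
$c{\left(D \right)} = 112 + D$ ($c{\left(D \right)} = D + 112 = 112 + D$)
$\frac{29090}{\left(-1032\right) b{\left(1,3 \right)}} + \frac{c{\left(-51 \right)}}{13808} = \frac{29090}{\left(-1032\right) \left(5 + 1^{2}\right)} + \frac{112 - 51}{13808} = \frac{29090}{\left(-1032\right) \left(5 + 1\right)} + 61 \cdot \frac{1}{13808} = \frac{29090}{\left(-1032\right) 6} + \frac{61}{13808} = \frac{29090}{-6192} + \frac{61}{13808} = 29090 \left(- \frac{1}{6192}\right) + \frac{61}{13808} = - \frac{14545}{3096} + \frac{61}{13808} = - \frac{25081063}{5343696}$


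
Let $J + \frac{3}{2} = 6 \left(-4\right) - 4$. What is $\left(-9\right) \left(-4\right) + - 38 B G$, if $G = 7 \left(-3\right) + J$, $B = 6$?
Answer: $11550$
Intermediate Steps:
$J = - \frac{59}{2}$ ($J = - \frac{3}{2} + \left(6 \left(-4\right) - 4\right) = - \frac{3}{2} - 28 = - \frac{59}{2} \approx -29.5$)
$G = - \frac{101}{2}$ ($G = 7 \left(-3\right) - \frac{59}{2} = -21 - \frac{59}{2} = - \frac{101}{2} \approx -50.5$)
$\left(-9\right) \left(-4\right) + - 38 B G = \left(-9\right) \left(-4\right) + \left(-38\right) 6 \left(- \frac{101}{2}\right) = 36 - -11514 = 36 + 11514 = 11550$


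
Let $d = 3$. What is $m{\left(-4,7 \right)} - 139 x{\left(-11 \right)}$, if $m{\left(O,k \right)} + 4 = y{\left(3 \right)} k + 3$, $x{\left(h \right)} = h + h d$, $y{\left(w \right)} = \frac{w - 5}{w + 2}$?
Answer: $\frac{30561}{5} \approx 6112.2$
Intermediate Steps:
$y{\left(w \right)} = \frac{-5 + w}{2 + w}$
$x{\left(h \right)} = 4 h$ ($x{\left(h \right)} = h + h 3 = h + 3 h = 4 h$)
$m{\left(O,k \right)} = -1 - \frac{2 k}{5}$ ($m{\left(O,k \right)} = -4 + \left(\frac{-5 + 3}{2 + 3} k + 3\right) = -4 + \left(\frac{1}{5} \left(-2\right) k + 3\right) = -4 - \left(-3 + \frac{2 k}{5}\right) = -1 - \frac{2 k}{5}$)
$m{\left(-4,7 \right)} - 139 x{\left(-11 \right)} = \left(-1 - \frac{14}{5}\right) - 139 \cdot 4 \left(-11\right) = \left(-1 - \frac{14}{5}\right) - -6116 = - \frac{19}{5} + 6116 = \frac{30561}{5}$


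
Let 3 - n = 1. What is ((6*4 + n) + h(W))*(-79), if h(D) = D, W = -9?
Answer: -1343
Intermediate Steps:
n = 2 (n = 3 - 1*1 = 3 - 1 = 2)
((6*4 + n) + h(W))*(-79) = ((6*4 + 2) - 9)*(-79) = ((24 + 2) - 9)*(-79) = (26 - 9)*(-79) = 17*(-79) = -1343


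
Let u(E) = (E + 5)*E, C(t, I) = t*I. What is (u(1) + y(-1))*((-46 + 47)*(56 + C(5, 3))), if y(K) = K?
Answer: 355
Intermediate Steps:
C(t, I) = I*t
u(E) = E*(5 + E) (u(E) = (5 + E)*E = E*(5 + E))
(u(1) + y(-1))*((-46 + 47)*(56 + C(5, 3))) = (1*(5 + 1) - 1)*((-46 + 47)*(56 + 3*5)) = (1*6 - 1)*(1*(56 + 15)) = (6 - 1)*(1*71) = 5*71 = 355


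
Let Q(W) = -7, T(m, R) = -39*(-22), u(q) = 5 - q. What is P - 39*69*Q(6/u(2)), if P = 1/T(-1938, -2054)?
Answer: 16162147/858 ≈ 18837.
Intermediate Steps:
T(m, R) = 858
P = 1/858 ≈ 0.0011655
P - 39*69*Q(6/u(2)) = 1/858 - 39*69*(-7) = 1/858 - 2691*(-7) = 1/858 - 1*(-18837) = 1/858 + 18837 = 16162147/858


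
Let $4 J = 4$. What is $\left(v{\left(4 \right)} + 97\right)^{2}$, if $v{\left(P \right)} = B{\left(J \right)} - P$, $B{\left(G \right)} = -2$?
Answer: $8281$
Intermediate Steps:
$J = 1$ ($J = \frac{1}{4} \cdot 4 = 1$)
$v{\left(P \right)} = -2 - P$
$\left(v{\left(4 \right)} + 97\right)^{2} = \left(\left(-2 - 4\right) + 97\right)^{2} = \left(-6 + 97\right)^{2} = 91^{2} = 8281$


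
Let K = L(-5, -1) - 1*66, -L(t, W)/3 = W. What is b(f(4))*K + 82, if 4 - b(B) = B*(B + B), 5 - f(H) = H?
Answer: -44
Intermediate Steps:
f(H) = 5 - H
L(t, W) = -3*W
b(B) = 4 - 2*B² (b(B) = 4 - B*(B + B) = 4 - B*2*B = 4 - 2*B²)
K = -63 (K = -3*(-1) - 1*66 = 3 - 66 = -63)
b(f(4))*K + 82 = (4 - 2*(5 - 1*4)²)*(-63) + 82 = (4 - 2*(5 - 4)²)*(-63) + 82 = (4 - 2*1²)*(-63) + 82 = (4 - 2*1)*(-63) + 82 = (4 - 2)*(-63) + 82 = 2*(-63) + 82 = -126 + 82 = -44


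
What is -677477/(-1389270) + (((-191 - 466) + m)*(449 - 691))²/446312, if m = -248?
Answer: 4164822873602614/38752992015 ≈ 1.0747e+5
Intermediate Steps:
-677477/(-1389270) + (((-191 - 466) + m)*(449 - 691))²/446312 = -677477/(-1389270) + (((-191 - 466) - 248)*(449 - 691))²/446312 = -677477*(-1/1389270) + ((-657 - 248)*(-242))²*(1/446312) = 677477/1389270 + (-905*(-242))²*(1/446312) = 677477/1389270 + 219010²*(1/446312) = 677477/1389270 + 47965380100*(1/446312) = 677477/1389270 + 11991345025/111578 = 4164822873602614/38752992015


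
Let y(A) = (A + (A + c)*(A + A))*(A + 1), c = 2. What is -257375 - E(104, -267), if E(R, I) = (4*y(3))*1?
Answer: -257903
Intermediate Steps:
y(A) = (1 + A)*(A + 2*A*(2 + A)) (y(A) = (A + (A + 2)*(A + A))*(A + 1) = (A + (2 + A)*(2*A))*(1 + A) = (A + 2*A*(2 + A))*(1 + A) = (1 + A)*(A + 2*A*(2 + A)))
E(R, I) = 528 (E(R, I) = (4*(3*(5 + 2*3² + 7*3)))*1 = (4*(3*(5 + 2*9 + 21)))*1 = (4*(3*(5 + 18 + 21)))*1 = (4*(3*44))*1 = (4*132)*1 = 528*1 = 528)
-257375 - E(104, -267) = -257375 - 1*528 = -257375 - 528 = -257903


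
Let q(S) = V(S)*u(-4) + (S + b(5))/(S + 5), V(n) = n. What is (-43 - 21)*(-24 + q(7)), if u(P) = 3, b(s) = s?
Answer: 128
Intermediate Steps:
q(S) = 1 + 3*S (q(S) = S*3 + (S + 5)/(S + 5) = 3*S + (5 + S)/(5 + S) = 3*S + 1 = 1 + 3*S)
(-43 - 21)*(-24 + q(7)) = (-43 - 21)*(-24 + (1 + 3*7)) = -64*(-24 + (1 + 21)) = -64*(-24 + 22) = -64*(-2) = 128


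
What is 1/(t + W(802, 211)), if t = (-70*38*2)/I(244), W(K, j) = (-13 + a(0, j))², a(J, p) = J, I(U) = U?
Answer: 61/8979 ≈ 0.0067936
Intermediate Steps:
W(K, j) = 169 (W(K, j) = (-13 + 0)² = (-13)² = 169)
t = -1330/61 (t = (-70*38*2)/244 = -2660*2*(1/244) = -5320*1/244 = -1330/61 ≈ -21.803)
1/(t + W(802, 211)) = 1/(-1330/61 + 169) = 1/(8979/61) = 61/8979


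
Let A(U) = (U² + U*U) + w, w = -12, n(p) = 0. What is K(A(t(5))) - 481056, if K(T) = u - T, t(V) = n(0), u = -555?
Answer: -481599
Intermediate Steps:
t(V) = 0
A(U) = -12 + 2*U² (A(U) = (U² + U*U) - 12 = (U² + U²) - 12 = 2*U² - 12 = -12 + 2*U²)
K(T) = -555 - T
K(A(t(5))) - 481056 = (-555 - (-12 + 2*0²)) - 481056 = (-555 - (-12 + 2*0)) - 481056 = (-555 - (-12 + 0)) - 481056 = (-555 - 1*(-12)) - 481056 = (-555 + 12) - 481056 = -543 - 481056 = -481599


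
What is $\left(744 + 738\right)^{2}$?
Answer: $2196324$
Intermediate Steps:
$\left(744 + 738\right)^{2} = 1482^{2} = 2196324$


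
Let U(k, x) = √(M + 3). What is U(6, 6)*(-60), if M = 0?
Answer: -60*√3 ≈ -103.92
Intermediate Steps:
U(k, x) = √3 (U(k, x) = √(0 + 3) = √3)
U(6, 6)*(-60) = √3*(-60) = -60*√3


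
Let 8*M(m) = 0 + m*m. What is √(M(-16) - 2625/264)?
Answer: √42702/44 ≈ 4.6965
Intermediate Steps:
M(m) = m²/8 (M(m) = (0 + m*m)/8 = (0 + m²)/8 = m²/8)
√(M(-16) - 2625/264) = √((⅛)*(-16)² - 2625/264) = √((⅛)*256 - 2625*1/264) = √(32 - 875/88) = √(1941/88) = √42702/44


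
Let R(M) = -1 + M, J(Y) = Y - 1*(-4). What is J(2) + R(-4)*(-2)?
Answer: 16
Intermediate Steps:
J(Y) = 4 + Y (J(Y) = Y + 4 = 4 + Y)
J(2) + R(-4)*(-2) = (4 + 2) + (-1 - 4)*(-2) = 6 - 5*(-2) = 6 + 10 = 16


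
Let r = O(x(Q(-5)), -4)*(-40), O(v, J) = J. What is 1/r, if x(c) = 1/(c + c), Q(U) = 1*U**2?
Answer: 1/160 ≈ 0.0062500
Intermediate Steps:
Q(U) = U**2
x(c) = 1/(2*c)
r = 160 (r = -4*(-40) = 160)
1/r = 1/160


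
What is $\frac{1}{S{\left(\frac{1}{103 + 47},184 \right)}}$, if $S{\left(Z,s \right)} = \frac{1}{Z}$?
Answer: $\frac{1}{150} \approx 0.0066667$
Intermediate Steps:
$\frac{1}{S{\left(\frac{1}{103 + 47},184 \right)}} = \frac{1}{\frac{1}{\frac{1}{103 + 47}}} = \frac{1}{\frac{1}{\frac{1}{150}}} = \frac{1}{150}$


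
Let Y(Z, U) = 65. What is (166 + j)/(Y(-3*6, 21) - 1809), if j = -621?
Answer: 455/1744 ≈ 0.26089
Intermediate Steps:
(166 + j)/(Y(-3*6, 21) - 1809) = (166 - 621)/(65 - 1809) = -455/(-1744) = -455*(-1/1744) = 455/1744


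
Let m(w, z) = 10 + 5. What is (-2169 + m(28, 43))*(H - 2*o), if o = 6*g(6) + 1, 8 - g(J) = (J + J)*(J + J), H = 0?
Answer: -3511020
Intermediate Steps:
g(J) = 8 - 4*J**2 (g(J) = 8 - (J + J)*(J + J) = 8 - 2*J*2*J = 8 - 4*J**2)
m(w, z) = 15
o = -815 (o = 6*(8 - 4*6**2) + 1 = 6*(8 - 4*36) + 1 = 6*(8 - 144) + 1 = 6*(-136) + 1 = -816 + 1 = -815)
(-2169 + m(28, 43))*(H - 2*o) = (-2169 + 15)*(0 - 2*(-815)) = -2154*(0 + 1630) = -2154*1630 = -3511020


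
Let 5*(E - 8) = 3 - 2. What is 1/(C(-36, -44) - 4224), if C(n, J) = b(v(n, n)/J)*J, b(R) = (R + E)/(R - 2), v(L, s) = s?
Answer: -65/252736 ≈ -0.00025719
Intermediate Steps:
E = 41/5 (E = 8 + (3 - 2)/5 = 8 + (1/5)*1 = 8 + 1/5 = 41/5 ≈ 8.2000)
b(R) = (41/5 + R)/(-2 + R) (b(R) = (R + 41/5)/(R - 2) = (41/5 + R)/(-2 + R))
C(n, J) = J*(41/5 + n/J)/(-2 + n/J) (C(n, J) = ((41/5 + n/J)/(-2 + n/J))*J = J*(41/5 + n/J)/(-2 + n/J))
1/(C(-36, -44) - 4224) = 1/((1/5)*(-44)*(5*(-36) + 41*(-44))/(-36 - 2*(-44)) - 4224) = 1/((1/5)*(-44)*(-180 - 1804)/(-36 + 88) - 4224) = 1/((1/5)*(-44)*(-1984)/52 - 4224) = 1/((1/5)*(-44)*(1/52)*(-1984) - 4224) = 1/(21824/65 - 4224) = 1/(-252736/65) = -65/252736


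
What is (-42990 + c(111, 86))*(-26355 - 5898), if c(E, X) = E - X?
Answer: 1385750145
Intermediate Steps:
(-42990 + c(111, 86))*(-26355 - 5898) = (-42990 + (111 - 1*86))*(-26355 - 5898) = (-42990 + (111 - 86))*(-32253) = (-42990 + 25)*(-32253) = -42965*(-32253) = 1385750145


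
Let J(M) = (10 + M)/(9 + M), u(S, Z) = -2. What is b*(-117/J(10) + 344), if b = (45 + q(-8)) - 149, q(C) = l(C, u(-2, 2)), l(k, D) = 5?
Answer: -461043/20 ≈ -23052.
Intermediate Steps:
J(M) = (10 + M)/(9 + M)
q(C) = 5
b = -99 (b = (45 + 5) - 149 = 50 - 149 = -99)
b*(-117/J(10) + 344) = -99*(-117*(9 + 10)/(10 + 10) + 344) = -99*(-117/(20/19) + 344) = -99*(-117/((1/19)*20) + 344) = -99*(-117/20/19 + 344) = -99*(-117*19/20 + 344) = -99*(-2223/20 + 344) = -99*4657/20 = -461043/20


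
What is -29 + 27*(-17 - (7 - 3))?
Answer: -596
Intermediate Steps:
-29 + 27*(-17 - (7 - 3)) = -29 + 27*(-17 - 1*4) = -29 + 27*(-17 - 4) = -29 + 27*(-21) = -29 - 567 = -596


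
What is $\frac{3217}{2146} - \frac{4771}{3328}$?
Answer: $\frac{17985}{274688} \approx 0.065474$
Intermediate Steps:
$\frac{3217}{2146} - \frac{4771}{3328} = 3217 \cdot \frac{1}{2146} - \frac{367}{256} = \frac{3217}{2146} - \frac{367}{256} = \frac{17985}{274688}$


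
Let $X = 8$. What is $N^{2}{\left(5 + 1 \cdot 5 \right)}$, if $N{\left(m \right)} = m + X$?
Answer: $324$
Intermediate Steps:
$N{\left(m \right)} = 8 + m$ ($N{\left(m \right)} = m + 8 = 8 + m$)
$N^{2}{\left(5 + 1 \cdot 5 \right)} = \left(8 + \left(5 + 1 \cdot 5\right)\right)^{2} = \left(8 + \left(5 + 5\right)\right)^{2} = \left(8 + 10\right)^{2} = 18^{2} = 324$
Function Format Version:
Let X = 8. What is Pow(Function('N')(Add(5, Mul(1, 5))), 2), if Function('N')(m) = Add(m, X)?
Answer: 324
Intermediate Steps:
Function('N')(m) = Add(8, m) (Function('N')(m) = Add(m, 8) = Add(8, m))
Pow(Function('N')(Add(5, Mul(1, 5))), 2) = Pow(Add(8, Add(5, Mul(1, 5))), 2) = Pow(Add(8, Add(5, 5)), 2) = Pow(Add(8, 10), 2) = Pow(18, 2) = 324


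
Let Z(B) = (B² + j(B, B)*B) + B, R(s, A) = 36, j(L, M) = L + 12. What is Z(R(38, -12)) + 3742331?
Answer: 3745391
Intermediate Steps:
j(L, M) = 12 + L
Z(B) = B + B² + B*(12 + B) (Z(B) = (B² + (12 + B)*B) + B = (B² + B*(12 + B)) + B = B + B² + B*(12 + B))
Z(R(38, -12)) + 3742331 = 36*(13 + 2*36) + 3742331 = 36*(13 + 72) + 3742331 = 36*85 + 3742331 = 3060 + 3742331 = 3745391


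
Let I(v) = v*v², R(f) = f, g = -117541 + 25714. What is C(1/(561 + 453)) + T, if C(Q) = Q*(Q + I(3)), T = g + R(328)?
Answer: -94078878425/1028196 ≈ -91499.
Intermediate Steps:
g = -91827
I(v) = v³
T = -91499 (T = -91827 + 328 = -91499)
C(Q) = Q*(27 + Q) (C(Q) = Q*(Q + 3³) = Q*(Q + 27) = Q*(27 + Q))
C(1/(561 + 453)) + T = (27 + 1/(561 + 453))/(561 + 453) - 91499 = (27 + 1/1014)/1014 - 91499 = (1/1014)*(27379/1014) - 91499 = 27379/1028196 - 91499 = -94078878425/1028196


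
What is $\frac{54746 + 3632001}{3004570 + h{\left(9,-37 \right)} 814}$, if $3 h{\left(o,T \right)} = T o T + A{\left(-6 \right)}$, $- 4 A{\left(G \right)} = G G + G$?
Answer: $\frac{3686747}{6345633} \approx 0.58099$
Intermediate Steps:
$A{\left(G \right)} = - \frac{G}{4} - \frac{G^{2}}{4}$ ($A{\left(G \right)} = - \frac{G G + G}{4} = - \frac{G^{2} + G}{4} = - \frac{G + G^{2}}{4} = - \frac{G}{4} - \frac{G^{2}}{4}$)
$h{\left(o,T \right)} = - \frac{5}{2} + \frac{o T^{2}}{3}$ ($h{\left(o,T \right)} = \frac{T o T - - \frac{3 \left(1 - 6\right)}{2}}{3} = \frac{o T^{2} - \left(- \frac{3}{2}\right) \left(-5\right)}{3} = \frac{o T^{2} - \frac{15}{2}}{3} = \frac{- \frac{15}{2} + o T^{2}}{3} = - \frac{5}{2} + \frac{o T^{2}}{3}$)
$\frac{54746 + 3632001}{3004570 + h{\left(9,-37 \right)} 814} = \frac{54746 + 3632001}{3004570 + \left(- \frac{5}{2} + \frac{1}{3} \cdot 9 \left(-37\right)^{2}\right) 814} = \frac{3686747}{3004570 + \left(- \frac{5}{2} + \frac{1}{3} \cdot 9 \cdot 1369\right) 814} = \frac{3686747}{3004570 + \left(- \frac{5}{2} + 4107\right) 814} = \frac{3686747}{3004570 + \frac{8209}{2} \cdot 814} = \frac{3686747}{3004570 + 3341063} = \frac{3686747}{6345633}$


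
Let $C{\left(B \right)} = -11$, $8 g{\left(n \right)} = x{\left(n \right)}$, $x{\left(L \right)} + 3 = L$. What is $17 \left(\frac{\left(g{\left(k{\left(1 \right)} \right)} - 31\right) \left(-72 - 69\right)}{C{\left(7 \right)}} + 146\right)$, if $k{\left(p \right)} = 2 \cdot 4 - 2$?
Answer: $- \frac{368849}{88} \approx -4191.5$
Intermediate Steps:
$x{\left(L \right)} = -3 + L$
$k{\left(p \right)} = 6$ ($k{\left(p \right)} = 8 - 2 = 6$)
$g{\left(n \right)} = - \frac{3}{8} + \frac{n}{8}$ ($g{\left(n \right)} = \frac{-3 + n}{8} = - \frac{3}{8} + \frac{n}{8}$)
$17 \left(\frac{\left(g{\left(k{\left(1 \right)} \right)} - 31\right) \left(-72 - 69\right)}{C{\left(7 \right)}} + 146\right) = 17 \left(\frac{\left(\left(- \frac{3}{8} + \frac{1}{8} \cdot 6\right) - 31\right) \left(-72 - 69\right)}{-11} + 146\right) = 17 \left(\left(\left(- \frac{3}{8} + \frac{3}{4}\right) - 31\right) \left(-141\right) \left(- \frac{1}{11}\right) + 146\right) = 17 \left(\left(\frac{3}{8} - 31\right) \left(-141\right) \left(- \frac{1}{11}\right) + 146\right) = 17 \left(\left(- \frac{245}{8}\right) \left(-141\right) \left(- \frac{1}{11}\right) + 146\right) = 17 \left(\frac{34545}{8} \left(- \frac{1}{11}\right) + 146\right) = 17 \left(- \frac{34545}{88} + 146\right) = 17 \left(- \frac{21697}{88}\right) = - \frac{368849}{88}$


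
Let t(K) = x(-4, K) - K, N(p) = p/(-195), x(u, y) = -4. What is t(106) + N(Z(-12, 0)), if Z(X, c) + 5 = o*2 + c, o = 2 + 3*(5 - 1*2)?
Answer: -21467/195 ≈ -110.09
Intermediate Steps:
o = 11 (o = 2 + 3*(5 - 2) = 2 + 3*3 = 2 + 9 = 11)
Z(X, c) = 17 + c (Z(X, c) = -5 + (11*2 + c) = -5 + (22 + c) = 17 + c)
N(p) = -p/195 (N(p) = p*(-1/195) = -p/195)
t(K) = -4 - K
t(106) + N(Z(-12, 0)) = (-4 - 1*106) - (17 + 0)/195 = (-4 - 106) - 1/195*17 = -110 - 17/195 = -21467/195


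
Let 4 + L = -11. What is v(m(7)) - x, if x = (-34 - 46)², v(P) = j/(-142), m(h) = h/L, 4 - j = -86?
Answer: -454445/71 ≈ -6400.6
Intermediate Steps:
L = -15 (L = -4 - 11 = -15)
j = 90 (j = 4 - 1*(-86) = 4 + 86 = 90)
m(h) = -h/15 (m(h) = h/(-15) = h*(-1/15) = -h/15)
v(P) = -45/71 (v(P) = 90/(-142) = 90*(-1/142) = -45/71)
x = 6400 (x = (-80)² = 6400)
v(m(7)) - x = -45/71 - 1*6400 = -45/71 - 6400 = -454445/71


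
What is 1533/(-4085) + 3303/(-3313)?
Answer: -18571584/13533605 ≈ -1.3723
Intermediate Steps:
1533/(-4085) + 3303/(-3313) = 1533*(-1/4085) + 3303*(-1/3313) = -1533/4085 - 3303/3313 = -18571584/13533605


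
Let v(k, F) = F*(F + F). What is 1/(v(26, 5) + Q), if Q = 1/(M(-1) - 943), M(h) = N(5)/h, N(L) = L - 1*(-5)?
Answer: 953/47649 ≈ 0.020000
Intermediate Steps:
N(L) = 5 + L (N(L) = L + 5 = 5 + L)
v(k, F) = 2*F² (v(k, F) = F*(2*F) = 2*F²)
M(h) = 10/h (M(h) = (5 + 5)/h = 10/h)
Q = -1/953 (Q = 1/(10/(-1) - 943) = 1/(10*(-1) - 943) = 1/(-10 - 943) = 1/(-953) = -1/953 ≈ -0.0010493)
1/(v(26, 5) + Q) = 1/(2*5² - 1/953) = 1/(2*25 - 1/953) = 1/(50 - 1/953) = 1/(47649/953) = 953/47649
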